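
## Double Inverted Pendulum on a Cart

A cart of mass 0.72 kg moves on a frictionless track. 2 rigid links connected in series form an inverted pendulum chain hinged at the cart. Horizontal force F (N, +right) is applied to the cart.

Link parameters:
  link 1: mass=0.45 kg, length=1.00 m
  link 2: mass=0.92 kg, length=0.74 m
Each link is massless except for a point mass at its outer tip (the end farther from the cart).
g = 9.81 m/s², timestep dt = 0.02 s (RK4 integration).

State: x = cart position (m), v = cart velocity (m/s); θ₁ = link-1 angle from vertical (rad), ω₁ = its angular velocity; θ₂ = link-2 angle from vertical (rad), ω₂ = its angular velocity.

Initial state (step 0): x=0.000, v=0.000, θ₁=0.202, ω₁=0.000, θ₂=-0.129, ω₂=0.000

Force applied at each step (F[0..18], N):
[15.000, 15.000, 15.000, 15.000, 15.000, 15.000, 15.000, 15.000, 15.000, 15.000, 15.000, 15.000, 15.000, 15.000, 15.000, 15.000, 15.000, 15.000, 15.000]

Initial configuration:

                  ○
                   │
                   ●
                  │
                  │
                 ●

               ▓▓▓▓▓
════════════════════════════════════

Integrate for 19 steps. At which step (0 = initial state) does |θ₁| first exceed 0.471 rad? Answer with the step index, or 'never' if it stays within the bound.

Answer: 17

Derivation:
apply F[0]=+15.000 → step 1: x=0.003, v=0.336, θ₁=0.200, ω₁=-0.156, θ₂=-0.132, ω₂=-0.285
apply F[1]=+15.000 → step 2: x=0.013, v=0.674, θ₁=0.196, ω₁=-0.316, θ₂=-0.140, ω₂=-0.568
apply F[2]=+15.000 → step 3: x=0.030, v=1.016, θ₁=0.188, ω₁=-0.486, θ₂=-0.155, ω₂=-0.847
apply F[3]=+15.000 → step 4: x=0.054, v=1.366, θ₁=0.176, ω₁=-0.670, θ₂=-0.174, ω₂=-1.119
apply F[4]=+15.000 → step 5: x=0.085, v=1.724, θ₁=0.161, ω₁=-0.875, θ₂=-0.199, ω₂=-1.379
apply F[5]=+15.000 → step 6: x=0.123, v=2.093, θ₁=0.141, ω₁=-1.105, θ₂=-0.229, ω₂=-1.623
apply F[6]=+15.000 → step 7: x=0.169, v=2.474, θ₁=0.116, ω₁=-1.367, θ₂=-0.264, ω₂=-1.842
apply F[7]=+15.000 → step 8: x=0.222, v=2.867, θ₁=0.086, ω₁=-1.667, θ₂=-0.303, ω₂=-2.027
apply F[8]=+15.000 → step 9: x=0.284, v=3.272, θ₁=0.049, ω₁=-2.011, θ₂=-0.345, ω₂=-2.166
apply F[9]=+15.000 → step 10: x=0.353, v=3.686, θ₁=0.005, ω₁=-2.401, θ₂=-0.389, ω₂=-2.246
apply F[10]=+15.000 → step 11: x=0.431, v=4.102, θ₁=-0.047, ω₁=-2.838, θ₂=-0.434, ω₂=-2.251
apply F[11]=+15.000 → step 12: x=0.517, v=4.510, θ₁=-0.108, ω₁=-3.317, θ₂=-0.478, ω₂=-2.167
apply F[12]=+15.000 → step 13: x=0.611, v=4.892, θ₁=-0.180, ω₁=-3.821, θ₂=-0.520, ω₂=-1.989
apply F[13]=+15.000 → step 14: x=0.713, v=5.223, θ₁=-0.261, ω₁=-4.321, θ₂=-0.557, ω₂=-1.726
apply F[14]=+15.000 → step 15: x=0.820, v=5.475, θ₁=-0.352, ω₁=-4.776, θ₂=-0.589, ω₂=-1.416
apply F[15]=+15.000 → step 16: x=0.931, v=5.625, θ₁=-0.452, ω₁=-5.136, θ₂=-0.614, ω₂=-1.125
apply F[16]=+15.000 → step 17: x=1.044, v=5.672, θ₁=-0.557, ω₁=-5.371, θ₂=-0.634, ω₂=-0.926
apply F[17]=+15.000 → step 18: x=1.157, v=5.635, θ₁=-0.666, ω₁=-5.482, θ₂=-0.652, ω₂=-0.871
apply F[18]=+15.000 → step 19: x=1.269, v=5.547, θ₁=-0.776, ω₁=-5.496, θ₂=-0.670, ω₂=-0.969
|θ₁| = 0.557 > 0.471 first at step 17.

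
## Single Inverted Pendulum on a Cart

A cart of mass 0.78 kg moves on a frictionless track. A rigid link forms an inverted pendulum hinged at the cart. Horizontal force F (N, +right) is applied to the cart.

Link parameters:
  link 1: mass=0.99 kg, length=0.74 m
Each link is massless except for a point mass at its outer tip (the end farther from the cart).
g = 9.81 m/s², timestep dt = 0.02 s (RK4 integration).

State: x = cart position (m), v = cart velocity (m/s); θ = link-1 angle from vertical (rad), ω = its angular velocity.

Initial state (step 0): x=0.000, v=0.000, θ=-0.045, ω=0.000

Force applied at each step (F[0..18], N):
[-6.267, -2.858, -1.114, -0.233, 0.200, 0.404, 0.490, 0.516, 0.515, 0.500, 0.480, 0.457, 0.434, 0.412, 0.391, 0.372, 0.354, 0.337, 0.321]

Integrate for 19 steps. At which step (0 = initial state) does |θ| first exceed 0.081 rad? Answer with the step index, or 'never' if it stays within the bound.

Answer: never

Derivation:
apply F[0]=-6.267 → step 1: x=-0.001, v=-0.149, θ=-0.043, ω=0.190
apply F[1]=-2.858 → step 2: x=-0.005, v=-0.212, θ=-0.039, ω=0.264
apply F[2]=-1.114 → step 3: x=-0.010, v=-0.232, θ=-0.033, ω=0.281
apply F[3]=-0.233 → step 4: x=-0.014, v=-0.230, θ=-0.028, ω=0.271
apply F[4]=+0.200 → step 5: x=-0.019, v=-0.219, θ=-0.022, ω=0.249
apply F[5]=+0.404 → step 6: x=-0.023, v=-0.204, θ=-0.018, ω=0.223
apply F[6]=+0.490 → step 7: x=-0.027, v=-0.187, θ=-0.014, ω=0.197
apply F[7]=+0.516 → step 8: x=-0.030, v=-0.171, θ=-0.010, ω=0.172
apply F[8]=+0.515 → step 9: x=-0.034, v=-0.156, θ=-0.007, ω=0.149
apply F[9]=+0.500 → step 10: x=-0.037, v=-0.142, θ=-0.004, ω=0.129
apply F[10]=+0.480 → step 11: x=-0.039, v=-0.129, θ=-0.001, ω=0.110
apply F[11]=+0.457 → step 12: x=-0.042, v=-0.117, θ=0.001, ω=0.094
apply F[12]=+0.434 → step 13: x=-0.044, v=-0.106, θ=0.002, ω=0.080
apply F[13]=+0.412 → step 14: x=-0.046, v=-0.097, θ=0.004, ω=0.068
apply F[14]=+0.391 → step 15: x=-0.048, v=-0.088, θ=0.005, ω=0.057
apply F[15]=+0.372 → step 16: x=-0.050, v=-0.080, θ=0.006, ω=0.047
apply F[16]=+0.354 → step 17: x=-0.051, v=-0.072, θ=0.007, ω=0.039
apply F[17]=+0.337 → step 18: x=-0.052, v=-0.065, θ=0.008, ω=0.032
apply F[18]=+0.321 → step 19: x=-0.054, v=-0.059, θ=0.008, ω=0.025
max |θ| = 0.045 ≤ 0.081 over all 20 states.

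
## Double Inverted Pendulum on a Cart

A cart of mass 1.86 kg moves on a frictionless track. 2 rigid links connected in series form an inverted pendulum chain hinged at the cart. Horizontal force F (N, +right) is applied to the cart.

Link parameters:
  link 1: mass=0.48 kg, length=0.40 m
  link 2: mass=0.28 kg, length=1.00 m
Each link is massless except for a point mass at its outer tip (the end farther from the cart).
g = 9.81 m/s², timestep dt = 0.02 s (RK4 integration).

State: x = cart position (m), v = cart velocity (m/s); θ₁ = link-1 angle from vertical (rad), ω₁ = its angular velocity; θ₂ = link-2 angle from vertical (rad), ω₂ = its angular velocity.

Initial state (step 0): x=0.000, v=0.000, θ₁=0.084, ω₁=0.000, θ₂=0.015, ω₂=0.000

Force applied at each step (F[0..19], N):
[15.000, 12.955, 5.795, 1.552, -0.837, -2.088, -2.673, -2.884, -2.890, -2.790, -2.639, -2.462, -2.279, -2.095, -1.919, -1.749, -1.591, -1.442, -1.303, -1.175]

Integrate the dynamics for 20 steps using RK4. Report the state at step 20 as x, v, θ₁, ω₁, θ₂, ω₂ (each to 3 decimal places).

apply F[0]=+15.000 → step 1: x=0.002, v=0.154, θ₁=0.081, ω₁=-0.323, θ₂=0.015, ω₂=-0.022
apply F[1]=+12.955 → step 2: x=0.006, v=0.287, θ₁=0.072, ω₁=-0.599, θ₂=0.014, ω₂=-0.042
apply F[2]=+5.795 → step 3: x=0.012, v=0.344, θ₁=0.059, ω₁=-0.694, θ₂=0.013, ω₂=-0.058
apply F[3]=+1.552 → step 4: x=0.019, v=0.357, θ₁=0.045, ω₁=-0.689, θ₂=0.012, ω₂=-0.070
apply F[4]=-0.837 → step 5: x=0.026, v=0.345, θ₁=0.032, ω₁=-0.633, θ₂=0.010, ω₂=-0.079
apply F[5]=-2.088 → step 6: x=0.033, v=0.320, θ₁=0.020, ω₁=-0.555, θ₂=0.009, ω₂=-0.083
apply F[6]=-2.673 → step 7: x=0.039, v=0.291, θ₁=0.010, ω₁=-0.471, θ₂=0.007, ω₂=-0.085
apply F[7]=-2.884 → step 8: x=0.045, v=0.259, θ₁=0.001, ω₁=-0.391, θ₂=0.005, ω₂=-0.085
apply F[8]=-2.890 → step 9: x=0.049, v=0.228, θ₁=-0.006, ω₁=-0.317, θ₂=0.004, ω₂=-0.083
apply F[9]=-2.790 → step 10: x=0.054, v=0.199, θ₁=-0.012, ω₁=-0.251, θ₂=0.002, ω₂=-0.079
apply F[10]=-2.639 → step 11: x=0.057, v=0.172, θ₁=-0.016, ω₁=-0.195, θ₂=0.000, ω₂=-0.074
apply F[11]=-2.462 → step 12: x=0.061, v=0.147, θ₁=-0.020, ω₁=-0.146, θ₂=-0.001, ω₂=-0.069
apply F[12]=-2.279 → step 13: x=0.063, v=0.124, θ₁=-0.022, ω₁=-0.105, θ₂=-0.002, ω₂=-0.063
apply F[13]=-2.095 → step 14: x=0.066, v=0.103, θ₁=-0.024, ω₁=-0.070, θ₂=-0.004, ω₂=-0.057
apply F[14]=-1.919 → step 15: x=0.067, v=0.085, θ₁=-0.025, ω₁=-0.042, θ₂=-0.005, ω₂=-0.050
apply F[15]=-1.749 → step 16: x=0.069, v=0.068, θ₁=-0.026, ω₁=-0.018, θ₂=-0.006, ω₂=-0.044
apply F[16]=-1.591 → step 17: x=0.070, v=0.053, θ₁=-0.026, ω₁=0.001, θ₂=-0.006, ω₂=-0.038
apply F[17]=-1.442 → step 18: x=0.071, v=0.039, θ₁=-0.026, ω₁=0.017, θ₂=-0.007, ω₂=-0.032
apply F[18]=-1.303 → step 19: x=0.072, v=0.027, θ₁=-0.025, ω₁=0.029, θ₂=-0.008, ω₂=-0.026
apply F[19]=-1.175 → step 20: x=0.072, v=0.017, θ₁=-0.024, ω₁=0.039, θ₂=-0.008, ω₂=-0.021

Answer: x=0.072, v=0.017, θ₁=-0.024, ω₁=0.039, θ₂=-0.008, ω₂=-0.021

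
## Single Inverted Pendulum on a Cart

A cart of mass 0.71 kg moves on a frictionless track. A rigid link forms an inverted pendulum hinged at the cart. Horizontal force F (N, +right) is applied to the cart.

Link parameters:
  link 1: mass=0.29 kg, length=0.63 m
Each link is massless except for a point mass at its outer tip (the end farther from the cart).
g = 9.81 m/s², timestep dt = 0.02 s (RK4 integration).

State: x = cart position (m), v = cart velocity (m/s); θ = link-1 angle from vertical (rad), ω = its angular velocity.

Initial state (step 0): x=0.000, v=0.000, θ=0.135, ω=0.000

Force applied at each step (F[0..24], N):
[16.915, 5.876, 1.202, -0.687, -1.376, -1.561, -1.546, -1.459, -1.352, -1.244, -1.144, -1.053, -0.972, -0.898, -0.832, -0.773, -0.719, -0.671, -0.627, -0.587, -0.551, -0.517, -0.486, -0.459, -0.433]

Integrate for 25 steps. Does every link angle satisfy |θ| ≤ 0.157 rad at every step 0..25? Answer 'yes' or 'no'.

apply F[0]=+16.915 → step 1: x=0.005, v=0.463, θ=0.128, ω=-0.687
apply F[1]=+5.876 → step 2: x=0.015, v=0.618, θ=0.112, ω=-0.894
apply F[2]=+1.202 → step 3: x=0.028, v=0.644, θ=0.094, ω=-0.903
apply F[3]=-0.687 → step 4: x=0.041, v=0.618, θ=0.077, ω=-0.836
apply F[4]=-1.376 → step 5: x=0.053, v=0.574, θ=0.061, ω=-0.745
apply F[5]=-1.561 → step 6: x=0.064, v=0.526, θ=0.047, ω=-0.652
apply F[6]=-1.546 → step 7: x=0.074, v=0.480, θ=0.035, ω=-0.565
apply F[7]=-1.459 → step 8: x=0.083, v=0.436, θ=0.025, ω=-0.487
apply F[8]=-1.352 → step 9: x=0.091, v=0.397, θ=0.016, ω=-0.417
apply F[9]=-1.244 → step 10: x=0.099, v=0.361, θ=0.008, ω=-0.357
apply F[10]=-1.144 → step 11: x=0.106, v=0.328, θ=0.001, ω=-0.304
apply F[11]=-1.053 → step 12: x=0.112, v=0.298, θ=-0.004, ω=-0.257
apply F[12]=-0.972 → step 13: x=0.118, v=0.272, θ=-0.009, ω=-0.217
apply F[13]=-0.898 → step 14: x=0.123, v=0.247, θ=-0.013, ω=-0.182
apply F[14]=-0.832 → step 15: x=0.127, v=0.225, θ=-0.016, ω=-0.151
apply F[15]=-0.773 → step 16: x=0.132, v=0.205, θ=-0.019, ω=-0.124
apply F[16]=-0.719 → step 17: x=0.136, v=0.186, θ=-0.021, ω=-0.101
apply F[17]=-0.671 → step 18: x=0.139, v=0.169, θ=-0.023, ω=-0.081
apply F[18]=-0.627 → step 19: x=0.142, v=0.153, θ=-0.025, ω=-0.063
apply F[19]=-0.587 → step 20: x=0.145, v=0.139, θ=-0.026, ω=-0.048
apply F[20]=-0.551 → step 21: x=0.148, v=0.125, θ=-0.027, ω=-0.035
apply F[21]=-0.517 → step 22: x=0.150, v=0.113, θ=-0.027, ω=-0.024
apply F[22]=-0.486 → step 23: x=0.153, v=0.101, θ=-0.028, ω=-0.014
apply F[23]=-0.459 → step 24: x=0.154, v=0.091, θ=-0.028, ω=-0.006
apply F[24]=-0.433 → step 25: x=0.156, v=0.081, θ=-0.028, ω=0.001
Max |angle| over trajectory = 0.135 rad; bound = 0.157 → within bound.

Answer: yes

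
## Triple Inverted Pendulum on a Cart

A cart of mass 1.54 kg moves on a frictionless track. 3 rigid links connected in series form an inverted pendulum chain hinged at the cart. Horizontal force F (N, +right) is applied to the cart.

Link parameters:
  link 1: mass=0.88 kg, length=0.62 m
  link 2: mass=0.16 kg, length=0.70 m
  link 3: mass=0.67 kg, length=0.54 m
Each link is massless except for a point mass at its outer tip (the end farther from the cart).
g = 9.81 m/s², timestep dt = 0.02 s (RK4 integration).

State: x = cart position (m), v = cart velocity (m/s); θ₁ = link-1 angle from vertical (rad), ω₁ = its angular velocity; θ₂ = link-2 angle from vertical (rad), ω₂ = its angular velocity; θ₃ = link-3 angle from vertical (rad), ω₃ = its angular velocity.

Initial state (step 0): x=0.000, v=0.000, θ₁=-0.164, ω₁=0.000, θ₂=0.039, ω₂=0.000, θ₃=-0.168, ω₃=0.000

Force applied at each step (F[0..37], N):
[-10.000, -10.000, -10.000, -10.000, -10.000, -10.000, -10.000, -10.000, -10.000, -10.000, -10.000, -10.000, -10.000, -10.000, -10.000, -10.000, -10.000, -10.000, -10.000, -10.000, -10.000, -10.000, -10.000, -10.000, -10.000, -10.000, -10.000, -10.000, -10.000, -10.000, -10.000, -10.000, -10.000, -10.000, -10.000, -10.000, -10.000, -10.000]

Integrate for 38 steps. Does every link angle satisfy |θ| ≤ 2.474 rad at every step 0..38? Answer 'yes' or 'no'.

Answer: yes

Derivation:
apply F[0]=-10.000 → step 1: x=-0.001, v=-0.096, θ₁=-0.164, ω₁=0.050, θ₂=0.042, ω₂=0.309, θ₃=-0.171, ω₃=-0.334
apply F[1]=-10.000 → step 2: x=-0.004, v=-0.193, θ₁=-0.162, ω₁=0.102, θ₂=0.051, ω₂=0.619, θ₃=-0.181, ω₃=-0.673
apply F[2]=-10.000 → step 3: x=-0.009, v=-0.291, θ₁=-0.159, ω₁=0.159, θ₂=0.067, ω₂=0.932, θ₃=-0.198, ω₃=-1.017
apply F[3]=-10.000 → step 4: x=-0.016, v=-0.392, θ₁=-0.156, ω₁=0.225, θ₂=0.089, ω₂=1.239, θ₃=-0.222, ω₃=-1.359
apply F[4]=-10.000 → step 5: x=-0.024, v=-0.495, θ₁=-0.150, ω₁=0.303, θ₂=0.116, ω₂=1.530, θ₃=-0.253, ω₃=-1.685
apply F[5]=-10.000 → step 6: x=-0.035, v=-0.602, θ₁=-0.143, ω₁=0.394, θ₂=0.150, ω₂=1.792, θ₃=-0.289, ω₃=-1.979
apply F[6]=-10.000 → step 7: x=-0.048, v=-0.711, θ₁=-0.134, ω₁=0.498, θ₂=0.188, ω₂=2.016, θ₃=-0.331, ω₃=-2.230
apply F[7]=-10.000 → step 8: x=-0.064, v=-0.823, θ₁=-0.123, ω₁=0.617, θ₂=0.230, ω₂=2.201, θ₃=-0.378, ω₃=-2.433
apply F[8]=-10.000 → step 9: x=-0.081, v=-0.938, θ₁=-0.110, ω₁=0.749, θ₂=0.276, ω₂=2.348, θ₃=-0.428, ω₃=-2.591
apply F[9]=-10.000 → step 10: x=-0.101, v=-1.056, θ₁=-0.093, ω₁=0.895, θ₂=0.324, ω₂=2.462, θ₃=-0.482, ω₃=-2.712
apply F[10]=-10.000 → step 11: x=-0.124, v=-1.176, θ₁=-0.074, ω₁=1.053, θ₂=0.374, ω₂=2.550, θ₃=-0.537, ω₃=-2.803
apply F[11]=-10.000 → step 12: x=-0.148, v=-1.299, θ₁=-0.051, ω₁=1.225, θ₂=0.426, ω₂=2.616, θ₃=-0.593, ω₃=-2.870
apply F[12]=-10.000 → step 13: x=-0.176, v=-1.424, θ₁=-0.025, ω₁=1.412, θ₂=0.478, ω₂=2.662, θ₃=-0.651, ω₃=-2.919
apply F[13]=-10.000 → step 14: x=-0.205, v=-1.553, θ₁=0.006, ω₁=1.614, θ₂=0.532, ω₂=2.692, θ₃=-0.710, ω₃=-2.954
apply F[14]=-10.000 → step 15: x=-0.238, v=-1.685, θ₁=0.040, ω₁=1.832, θ₂=0.586, ω₂=2.706, θ₃=-0.769, ω₃=-2.975
apply F[15]=-10.000 → step 16: x=-0.273, v=-1.820, θ₁=0.079, ω₁=2.066, θ₂=0.640, ω₂=2.704, θ₃=-0.829, ω₃=-2.984
apply F[16]=-10.000 → step 17: x=-0.311, v=-1.957, θ₁=0.123, ω₁=2.318, θ₂=0.694, ω₂=2.686, θ₃=-0.889, ω₃=-2.980
apply F[17]=-10.000 → step 18: x=-0.351, v=-2.095, θ₁=0.172, ω₁=2.586, θ₂=0.747, ω₂=2.653, θ₃=-0.948, ω₃=-2.960
apply F[18]=-10.000 → step 19: x=-0.394, v=-2.232, θ₁=0.226, ω₁=2.869, θ₂=0.800, ω₂=2.606, θ₃=-1.007, ω₃=-2.921
apply F[19]=-10.000 → step 20: x=-0.440, v=-2.367, θ₁=0.287, ω₁=3.166, θ₂=0.852, ω₂=2.547, θ₃=-1.065, ω₃=-2.855
apply F[20]=-10.000 → step 21: x=-0.489, v=-2.497, θ₁=0.353, ω₁=3.473, θ₂=0.902, ω₂=2.480, θ₃=-1.121, ω₃=-2.756
apply F[21]=-10.000 → step 22: x=-0.540, v=-2.618, θ₁=0.426, ω₁=3.787, θ₂=0.951, ω₂=2.415, θ₃=-1.175, ω₃=-2.610
apply F[22]=-10.000 → step 23: x=-0.594, v=-2.725, θ₁=0.504, ω₁=4.103, θ₂=0.999, ω₂=2.363, θ₃=-1.225, ω₃=-2.403
apply F[23]=-10.000 → step 24: x=-0.649, v=-2.814, θ₁=0.590, ω₁=4.417, θ₂=1.045, ω₂=2.339, θ₃=-1.270, ω₃=-2.120
apply F[24]=-10.000 → step 25: x=-0.706, v=-2.880, θ₁=0.681, ω₁=4.726, θ₂=1.092, ω₂=2.360, θ₃=-1.309, ω₃=-1.742
apply F[25]=-10.000 → step 26: x=-0.764, v=-2.918, θ₁=0.779, ω₁=5.027, θ₂=1.140, ω₂=2.443, θ₃=-1.339, ω₃=-1.255
apply F[26]=-10.000 → step 27: x=-0.823, v=-2.922, θ₁=0.882, ω₁=5.319, θ₂=1.191, ω₂=2.602, θ₃=-1.359, ω₃=-0.650
apply F[27]=-10.000 → step 28: x=-0.881, v=-2.888, θ₁=0.991, ω₁=5.602, θ₂=1.245, ω₂=2.842, θ₃=-1.364, ω₃=0.074
apply F[28]=-10.000 → step 29: x=-0.938, v=-2.814, θ₁=1.106, ω₁=5.878, θ₂=1.305, ω₂=3.164, θ₃=-1.355, ω₃=0.908
apply F[29]=-10.000 → step 30: x=-0.993, v=-2.699, θ₁=1.226, ω₁=6.152, θ₂=1.372, ω₂=3.557, θ₃=-1.328, ω₃=1.837
apply F[30]=-10.000 → step 31: x=-1.045, v=-2.541, θ₁=1.352, ω₁=6.432, θ₂=1.448, ω₂=4.012, θ₃=-1.281, ω₃=2.847
apply F[31]=-10.000 → step 32: x=-1.094, v=-2.344, θ₁=1.484, ω₁=6.728, θ₂=1.533, ω₂=4.514, θ₃=-1.213, ω₃=3.926
apply F[32]=-10.000 → step 33: x=-1.139, v=-2.107, θ₁=1.622, ω₁=7.050, θ₂=1.628, ω₂=5.054, θ₃=-1.123, ω₃=5.074
apply F[33]=-10.000 → step 34: x=-1.178, v=-1.832, θ₁=1.766, ω₁=7.413, θ₂=1.735, ω₂=5.617, θ₃=-1.010, ω₃=6.298
apply F[34]=-10.000 → step 35: x=-1.212, v=-1.522, θ₁=1.918, ω₁=7.826, θ₂=1.853, ω₂=6.186, θ₃=-0.871, ω₃=7.612
apply F[35]=-10.000 → step 36: x=-1.239, v=-1.182, θ₁=2.079, ω₁=8.298, θ₂=1.982, ω₂=6.727, θ₃=-0.705, ω₃=9.028
apply F[36]=-10.000 → step 37: x=-1.259, v=-0.820, θ₁=2.251, ω₁=8.827, θ₂=2.122, ω₂=7.181, θ₃=-0.509, ω₃=10.550
apply F[37]=-10.000 → step 38: x=-1.272, v=-0.458, θ₁=2.433, ω₁=9.389, θ₂=2.268, ω₂=7.443, θ₃=-0.282, ω₃=12.152
Max |angle| over trajectory = 2.433 rad; bound = 2.474 → within bound.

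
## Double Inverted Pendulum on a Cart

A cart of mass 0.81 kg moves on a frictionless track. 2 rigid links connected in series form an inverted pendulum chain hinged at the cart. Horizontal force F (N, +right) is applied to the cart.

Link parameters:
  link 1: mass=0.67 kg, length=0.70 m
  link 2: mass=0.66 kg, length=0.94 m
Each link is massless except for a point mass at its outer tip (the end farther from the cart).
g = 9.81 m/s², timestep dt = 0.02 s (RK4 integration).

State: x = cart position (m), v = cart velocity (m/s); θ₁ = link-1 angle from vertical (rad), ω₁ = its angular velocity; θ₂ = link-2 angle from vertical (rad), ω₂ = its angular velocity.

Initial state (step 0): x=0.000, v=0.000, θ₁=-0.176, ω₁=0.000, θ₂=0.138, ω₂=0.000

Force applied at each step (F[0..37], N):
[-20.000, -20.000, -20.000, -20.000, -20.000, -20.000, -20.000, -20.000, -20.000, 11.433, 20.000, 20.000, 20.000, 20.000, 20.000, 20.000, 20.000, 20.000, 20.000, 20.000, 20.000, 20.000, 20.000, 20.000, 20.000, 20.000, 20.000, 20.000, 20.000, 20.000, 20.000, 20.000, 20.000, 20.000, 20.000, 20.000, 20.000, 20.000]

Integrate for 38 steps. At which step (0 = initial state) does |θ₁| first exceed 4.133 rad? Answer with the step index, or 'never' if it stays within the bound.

Answer: never

Derivation:
apply F[0]=-20.000 → step 1: x=-0.004, v=-0.424, θ₁=-0.172, ω₁=0.448, θ₂=0.140, ω₂=0.158
apply F[1]=-20.000 → step 2: x=-0.017, v=-0.854, θ₁=-0.158, ω₁=0.913, θ₂=0.144, ω₂=0.309
apply F[2]=-20.000 → step 3: x=-0.038, v=-1.295, θ₁=-0.135, ω₁=1.409, θ₂=0.152, ω₂=0.444
apply F[3]=-20.000 → step 4: x=-0.069, v=-1.751, θ₁=-0.101, ω₁=1.952, θ₂=0.162, ω₂=0.555
apply F[4]=-20.000 → step 5: x=-0.109, v=-2.225, θ₁=-0.056, ω₁=2.555, θ₂=0.174, ω₂=0.633
apply F[5]=-20.000 → step 6: x=-0.158, v=-2.714, θ₁=0.001, ω₁=3.222, θ₂=0.187, ω₂=0.671
apply F[6]=-20.000 → step 7: x=-0.217, v=-3.207, θ₁=0.073, ω₁=3.937, θ₂=0.200, ω₂=0.670
apply F[7]=-20.000 → step 8: x=-0.286, v=-3.677, θ₁=0.159, ω₁=4.650, θ₂=0.214, ω₂=0.648
apply F[8]=-20.000 → step 9: x=-0.364, v=-4.087, θ₁=0.258, ω₁=5.284, θ₂=0.226, ω₂=0.643
apply F[9]=+11.433 → step 10: x=-0.442, v=-3.764, θ₁=0.360, ω₁=4.922, θ₂=0.239, ω₂=0.656
apply F[10]=+20.000 → step 11: x=-0.513, v=-3.304, θ₁=0.454, ω₁=4.442, θ₂=0.252, ω₂=0.637
apply F[11]=+20.000 → step 12: x=-0.575, v=-2.893, θ₁=0.539, ω₁=4.092, θ₂=0.265, ω₂=0.585
apply F[12]=+20.000 → step 13: x=-0.629, v=-2.519, θ₁=0.618, ω₁=3.851, θ₂=0.276, ω₂=0.499
apply F[13]=+20.000 → step 14: x=-0.676, v=-2.172, θ₁=0.694, ω₁=3.699, θ₂=0.284, ω₂=0.385
apply F[14]=+20.000 → step 15: x=-0.716, v=-1.843, θ₁=0.767, ω₁=3.617, θ₂=0.291, ω₂=0.249
apply F[15]=+20.000 → step 16: x=-0.750, v=-1.525, θ₁=0.839, ω₁=3.592, θ₂=0.294, ω₂=0.096
apply F[16]=+20.000 → step 17: x=-0.777, v=-1.211, θ₁=0.911, ω₁=3.611, θ₂=0.295, ω₂=-0.070
apply F[17]=+20.000 → step 18: x=-0.798, v=-0.897, θ₁=0.983, ω₁=3.668, θ₂=0.291, ω₂=-0.243
apply F[18]=+20.000 → step 19: x=-0.813, v=-0.579, θ₁=1.057, ω₁=3.755, θ₂=0.285, ω₂=-0.420
apply F[19]=+20.000 → step 20: x=-0.821, v=-0.253, θ₁=1.134, ω₁=3.870, θ₂=0.275, ω₂=-0.596
apply F[20]=+20.000 → step 21: x=-0.823, v=0.084, θ₁=1.212, ω₁=4.007, θ₂=0.261, ω₂=-0.768
apply F[21]=+20.000 → step 22: x=-0.818, v=0.434, θ₁=1.294, ω₁=4.168, θ₂=0.244, ω₂=-0.932
apply F[22]=+20.000 → step 23: x=-0.805, v=0.800, θ₁=1.379, ω₁=4.353, θ₂=0.224, ω₂=-1.083
apply F[23]=+20.000 → step 24: x=-0.786, v=1.184, θ₁=1.468, ω₁=4.565, θ₂=0.201, ω₂=-1.216
apply F[24]=+20.000 → step 25: x=-0.758, v=1.589, θ₁=1.562, ω₁=4.810, θ₂=0.175, ω₂=-1.327
apply F[25]=+20.000 → step 26: x=-0.722, v=2.019, θ₁=1.661, ω₁=5.096, θ₂=0.148, ω₂=-1.409
apply F[26]=+20.000 → step 27: x=-0.677, v=2.480, θ₁=1.766, ω₁=5.440, θ₂=0.119, ω₂=-1.452
apply F[27]=+20.000 → step 28: x=-0.622, v=2.980, θ₁=1.879, ω₁=5.863, θ₂=0.090, ω₂=-1.443
apply F[28]=+20.000 → step 29: x=-0.557, v=3.534, θ₁=2.002, ω₁=6.401, θ₂=0.062, ω₂=-1.364
apply F[29]=+20.000 → step 30: x=-0.481, v=4.164, θ₁=2.136, ω₁=7.110, θ₂=0.036, ω₂=-1.185
apply F[30]=+20.000 → step 31: x=-0.390, v=4.910, θ₁=2.288, ω₁=8.089, θ₂=0.016, ω₂=-0.854
apply F[31]=+20.000 → step 32: x=-0.283, v=5.840, θ₁=2.463, ω₁=9.507, θ₂=0.004, ω₂=-0.289
apply F[32]=+20.000 → step 33: x=-0.155, v=7.052, θ₁=2.673, ω₁=11.632, θ₂=0.006, ω₂=0.641
apply F[33]=+20.000 → step 34: x=0.001, v=8.516, θ₁=2.934, ω₁=14.504, θ₂=0.032, ω₂=1.959
apply F[34]=+20.000 → step 35: x=0.181, v=9.272, θ₁=3.245, ω₁=16.069, θ₂=0.081, ω₂=2.699
apply F[35]=+20.000 → step 36: x=0.361, v=8.495, θ₁=3.552, ω₁=14.321, θ₂=0.128, ω₂=1.743
apply F[36]=+20.000 → step 37: x=0.520, v=7.491, θ₁=3.815, ω₁=12.067, θ₂=0.148, ω₂=0.289
apply F[37]=+20.000 → step 38: x=0.662, v=6.785, θ₁=4.039, ω₁=10.463, θ₂=0.140, ω₂=-1.010
max |θ₁| = 4.039 ≤ 4.133 over all 39 states.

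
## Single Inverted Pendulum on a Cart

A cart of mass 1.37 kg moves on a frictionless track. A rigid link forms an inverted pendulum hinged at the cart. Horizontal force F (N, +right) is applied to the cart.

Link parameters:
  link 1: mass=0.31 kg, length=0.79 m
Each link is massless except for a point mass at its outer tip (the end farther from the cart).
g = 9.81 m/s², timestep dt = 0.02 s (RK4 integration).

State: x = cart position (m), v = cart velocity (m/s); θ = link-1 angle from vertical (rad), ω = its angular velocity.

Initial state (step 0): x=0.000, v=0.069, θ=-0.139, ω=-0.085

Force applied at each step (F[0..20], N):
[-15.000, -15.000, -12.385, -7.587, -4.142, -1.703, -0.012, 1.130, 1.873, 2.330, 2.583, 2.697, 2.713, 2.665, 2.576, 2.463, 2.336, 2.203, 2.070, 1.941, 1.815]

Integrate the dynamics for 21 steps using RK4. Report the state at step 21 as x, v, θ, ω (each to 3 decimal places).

apply F[0]=-15.000 → step 1: x=-0.001, v=-0.143, θ=-0.138, ω=0.146
apply F[1]=-15.000 → step 2: x=-0.006, v=-0.355, θ=-0.133, ω=0.379
apply F[2]=-12.385 → step 3: x=-0.015, v=-0.530, θ=-0.124, ω=0.566
apply F[3]=-7.587 → step 4: x=-0.026, v=-0.635, θ=-0.111, ω=0.669
apply F[4]=-4.142 → step 5: x=-0.039, v=-0.691, θ=-0.098, ω=0.714
apply F[5]=-1.703 → step 6: x=-0.054, v=-0.712, θ=-0.083, ω=0.718
apply F[6]=-0.012 → step 7: x=-0.068, v=-0.709, θ=-0.069, ω=0.695
apply F[7]=+1.130 → step 8: x=-0.082, v=-0.690, θ=-0.056, ω=0.655
apply F[8]=+1.873 → step 9: x=-0.095, v=-0.660, θ=-0.043, ω=0.606
apply F[9]=+2.330 → step 10: x=-0.108, v=-0.625, θ=-0.031, ω=0.552
apply F[10]=+2.583 → step 11: x=-0.120, v=-0.586, θ=-0.021, ω=0.496
apply F[11]=+2.697 → step 12: x=-0.131, v=-0.546, θ=-0.012, ω=0.441
apply F[12]=+2.713 → step 13: x=-0.142, v=-0.506, θ=-0.003, ω=0.389
apply F[13]=+2.665 → step 14: x=-0.152, v=-0.467, θ=0.004, ω=0.340
apply F[14]=+2.576 → step 15: x=-0.161, v=-0.430, θ=0.010, ω=0.295
apply F[15]=+2.463 → step 16: x=-0.169, v=-0.394, θ=0.016, ω=0.253
apply F[16]=+2.336 → step 17: x=-0.176, v=-0.361, θ=0.021, ω=0.215
apply F[17]=+2.203 → step 18: x=-0.183, v=-0.330, θ=0.024, ω=0.182
apply F[18]=+2.070 → step 19: x=-0.190, v=-0.301, θ=0.028, ω=0.151
apply F[19]=+1.941 → step 20: x=-0.195, v=-0.274, θ=0.031, ω=0.124
apply F[20]=+1.815 → step 21: x=-0.201, v=-0.249, θ=0.033, ω=0.100

Answer: x=-0.201, v=-0.249, θ=0.033, ω=0.100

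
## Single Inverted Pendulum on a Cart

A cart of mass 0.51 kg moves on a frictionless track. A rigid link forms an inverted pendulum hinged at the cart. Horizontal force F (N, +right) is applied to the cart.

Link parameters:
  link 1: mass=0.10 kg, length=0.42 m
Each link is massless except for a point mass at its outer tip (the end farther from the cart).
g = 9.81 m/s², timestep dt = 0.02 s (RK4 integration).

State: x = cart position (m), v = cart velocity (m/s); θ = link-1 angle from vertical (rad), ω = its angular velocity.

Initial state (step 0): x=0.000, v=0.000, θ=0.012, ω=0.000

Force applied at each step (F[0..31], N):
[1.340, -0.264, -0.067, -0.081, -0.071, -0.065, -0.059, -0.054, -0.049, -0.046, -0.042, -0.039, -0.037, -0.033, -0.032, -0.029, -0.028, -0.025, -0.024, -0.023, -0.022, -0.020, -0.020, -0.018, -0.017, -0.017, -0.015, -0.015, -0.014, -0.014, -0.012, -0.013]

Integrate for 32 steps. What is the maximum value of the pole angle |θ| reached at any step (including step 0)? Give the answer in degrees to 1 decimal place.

apply F[0]=+1.340 → step 1: x=0.001, v=0.052, θ=0.011, ω=-0.119
apply F[1]=-0.264 → step 2: x=0.001, v=0.041, θ=0.009, ω=-0.089
apply F[2]=-0.067 → step 3: x=0.002, v=0.038, θ=0.007, ω=-0.078
apply F[3]=-0.081 → step 4: x=0.003, v=0.035, θ=0.006, ω=-0.067
apply F[4]=-0.071 → step 5: x=0.004, v=0.032, θ=0.004, ω=-0.057
apply F[5]=-0.065 → step 6: x=0.004, v=0.029, θ=0.003, ω=-0.049
apply F[6]=-0.059 → step 7: x=0.005, v=0.027, θ=0.002, ω=-0.042
apply F[7]=-0.054 → step 8: x=0.005, v=0.025, θ=0.002, ω=-0.036
apply F[8]=-0.049 → step 9: x=0.006, v=0.023, θ=0.001, ω=-0.031
apply F[9]=-0.046 → step 10: x=0.006, v=0.021, θ=0.000, ω=-0.026
apply F[10]=-0.042 → step 11: x=0.007, v=0.019, θ=-0.000, ω=-0.022
apply F[11]=-0.039 → step 12: x=0.007, v=0.018, θ=-0.000, ω=-0.018
apply F[12]=-0.037 → step 13: x=0.007, v=0.016, θ=-0.001, ω=-0.015
apply F[13]=-0.033 → step 14: x=0.008, v=0.015, θ=-0.001, ω=-0.013
apply F[14]=-0.032 → step 15: x=0.008, v=0.014, θ=-0.001, ω=-0.010
apply F[15]=-0.029 → step 16: x=0.008, v=0.013, θ=-0.001, ω=-0.008
apply F[16]=-0.028 → step 17: x=0.008, v=0.012, θ=-0.002, ω=-0.007
apply F[17]=-0.025 → step 18: x=0.009, v=0.011, θ=-0.002, ω=-0.005
apply F[18]=-0.024 → step 19: x=0.009, v=0.010, θ=-0.002, ω=-0.004
apply F[19]=-0.023 → step 20: x=0.009, v=0.009, θ=-0.002, ω=-0.003
apply F[20]=-0.022 → step 21: x=0.009, v=0.008, θ=-0.002, ω=-0.002
apply F[21]=-0.020 → step 22: x=0.009, v=0.008, θ=-0.002, ω=-0.001
apply F[22]=-0.020 → step 23: x=0.010, v=0.007, θ=-0.002, ω=-0.001
apply F[23]=-0.018 → step 24: x=0.010, v=0.006, θ=-0.002, ω=0.000
apply F[24]=-0.017 → step 25: x=0.010, v=0.006, θ=-0.002, ω=0.000
apply F[25]=-0.017 → step 26: x=0.010, v=0.005, θ=-0.002, ω=0.001
apply F[26]=-0.015 → step 27: x=0.010, v=0.005, θ=-0.002, ω=0.001
apply F[27]=-0.015 → step 28: x=0.010, v=0.004, θ=-0.002, ω=0.002
apply F[28]=-0.014 → step 29: x=0.010, v=0.004, θ=-0.002, ω=0.002
apply F[29]=-0.014 → step 30: x=0.010, v=0.003, θ=-0.002, ω=0.002
apply F[30]=-0.012 → step 31: x=0.010, v=0.003, θ=-0.002, ω=0.002
apply F[31]=-0.013 → step 32: x=0.010, v=0.002, θ=-0.002, ω=0.002
Max |angle| over trajectory = 0.012 rad = 0.7°.

Answer: 0.7°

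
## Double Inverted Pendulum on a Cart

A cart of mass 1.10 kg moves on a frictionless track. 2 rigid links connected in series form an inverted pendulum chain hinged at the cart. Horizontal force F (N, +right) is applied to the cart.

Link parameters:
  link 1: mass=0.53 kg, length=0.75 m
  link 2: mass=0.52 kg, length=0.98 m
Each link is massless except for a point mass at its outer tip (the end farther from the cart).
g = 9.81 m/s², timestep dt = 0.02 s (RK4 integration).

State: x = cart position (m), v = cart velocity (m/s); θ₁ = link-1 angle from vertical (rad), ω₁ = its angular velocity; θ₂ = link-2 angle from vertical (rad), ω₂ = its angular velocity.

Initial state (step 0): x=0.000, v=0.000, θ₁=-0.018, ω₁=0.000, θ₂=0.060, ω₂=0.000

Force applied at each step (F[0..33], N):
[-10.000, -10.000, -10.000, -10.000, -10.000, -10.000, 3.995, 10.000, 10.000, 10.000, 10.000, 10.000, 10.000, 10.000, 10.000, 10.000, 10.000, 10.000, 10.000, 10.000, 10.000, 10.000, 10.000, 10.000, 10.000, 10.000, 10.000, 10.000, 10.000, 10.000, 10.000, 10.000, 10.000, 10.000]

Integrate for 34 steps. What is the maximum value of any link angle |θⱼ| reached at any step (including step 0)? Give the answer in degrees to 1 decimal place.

Answer: 14.8°

Derivation:
apply F[0]=-10.000 → step 1: x=-0.002, v=-0.179, θ₁=-0.016, ω₁=0.214, θ₂=0.060, ω₂=0.031
apply F[1]=-10.000 → step 2: x=-0.007, v=-0.358, θ₁=-0.009, ω₁=0.430, θ₂=0.061, ω₂=0.060
apply F[2]=-10.000 → step 3: x=-0.016, v=-0.539, θ₁=0.001, ω₁=0.654, θ₂=0.063, ω₂=0.086
apply F[3]=-10.000 → step 4: x=-0.029, v=-0.722, θ₁=0.017, ω₁=0.888, θ₂=0.065, ω₂=0.106
apply F[4]=-10.000 → step 5: x=-0.045, v=-0.909, θ₁=0.037, ω₁=1.134, θ₂=0.067, ω₂=0.120
apply F[5]=-10.000 → step 6: x=-0.065, v=-1.098, θ₁=0.062, ω₁=1.395, θ₂=0.069, ω₂=0.127
apply F[6]=+3.995 → step 7: x=-0.086, v=-1.038, θ₁=0.090, ω₁=1.336, θ₂=0.072, ω₂=0.125
apply F[7]=+10.000 → step 8: x=-0.106, v=-0.874, θ₁=0.114, ω₁=1.153, θ₂=0.074, ω₂=0.114
apply F[8]=+10.000 → step 9: x=-0.121, v=-0.716, θ₁=0.136, ω₁=0.989, θ₂=0.076, ω₂=0.094
apply F[9]=+10.000 → step 10: x=-0.134, v=-0.562, θ₁=0.154, ω₁=0.842, θ₂=0.078, ω₂=0.066
apply F[10]=+10.000 → step 11: x=-0.144, v=-0.412, θ₁=0.170, ω₁=0.709, θ₂=0.079, ω₂=0.031
apply F[11]=+10.000 → step 12: x=-0.151, v=-0.266, θ₁=0.182, ω₁=0.589, θ₂=0.079, ω₂=-0.010
apply F[12]=+10.000 → step 13: x=-0.155, v=-0.122, θ₁=0.193, ω₁=0.480, θ₂=0.079, ω₂=-0.057
apply F[13]=+10.000 → step 14: x=-0.156, v=0.020, θ₁=0.202, ω₁=0.379, θ₂=0.077, ω₂=-0.109
apply F[14]=+10.000 → step 15: x=-0.154, v=0.160, θ₁=0.208, ω₁=0.286, θ₂=0.074, ω₂=-0.165
apply F[15]=+10.000 → step 16: x=-0.149, v=0.298, θ₁=0.213, ω₁=0.199, θ₂=0.070, ω₂=-0.226
apply F[16]=+10.000 → step 17: x=-0.142, v=0.436, θ₁=0.216, ω₁=0.116, θ₂=0.065, ω₂=-0.289
apply F[17]=+10.000 → step 18: x=-0.132, v=0.574, θ₁=0.218, ω₁=0.036, θ₂=0.059, ω₂=-0.357
apply F[18]=+10.000 → step 19: x=-0.119, v=0.712, θ₁=0.218, ω₁=-0.042, θ₂=0.051, ω₂=-0.427
apply F[19]=+10.000 → step 20: x=-0.103, v=0.850, θ₁=0.216, ω₁=-0.119, θ₂=0.042, ω₂=-0.500
apply F[20]=+10.000 → step 21: x=-0.085, v=0.988, θ₁=0.213, ω₁=-0.197, θ₂=0.031, ω₂=-0.576
apply F[21]=+10.000 → step 22: x=-0.064, v=1.128, θ₁=0.208, ω₁=-0.276, θ₂=0.018, ω₂=-0.655
apply F[22]=+10.000 → step 23: x=-0.040, v=1.270, θ₁=0.202, ω₁=-0.357, θ₂=0.005, ω₂=-0.735
apply F[23]=+10.000 → step 24: x=-0.013, v=1.413, θ₁=0.194, ω₁=-0.442, θ₂=-0.011, ω₂=-0.818
apply F[24]=+10.000 → step 25: x=0.017, v=1.559, θ₁=0.184, ω₁=-0.532, θ₂=-0.028, ω₂=-0.902
apply F[25]=+10.000 → step 26: x=0.049, v=1.707, θ₁=0.173, ω₁=-0.629, θ₂=-0.047, ω₂=-0.987
apply F[26]=+10.000 → step 27: x=0.085, v=1.859, θ₁=0.159, ω₁=-0.734, θ₂=-0.068, ω₂=-1.073
apply F[27]=+10.000 → step 28: x=0.124, v=2.014, θ₁=0.143, ω₁=-0.848, θ₂=-0.090, ω₂=-1.159
apply F[28]=+10.000 → step 29: x=0.166, v=2.172, θ₁=0.125, ω₁=-0.974, θ₂=-0.114, ω₂=-1.245
apply F[29]=+10.000 → step 30: x=0.211, v=2.335, θ₁=0.104, ω₁=-1.112, θ₂=-0.140, ω₂=-1.328
apply F[30]=+10.000 → step 31: x=0.259, v=2.503, θ₁=0.080, ω₁=-1.266, θ₂=-0.167, ω₂=-1.408
apply F[31]=+10.000 → step 32: x=0.311, v=2.675, θ₁=0.053, ω₁=-1.437, θ₂=-0.196, ω₂=-1.483
apply F[32]=+10.000 → step 33: x=0.366, v=2.852, θ₁=0.023, ω₁=-1.627, θ₂=-0.226, ω₂=-1.552
apply F[33]=+10.000 → step 34: x=0.425, v=3.033, θ₁=-0.012, ω₁=-1.837, θ₂=-0.258, ω₂=-1.612
Max |angle| over trajectory = 0.258 rad = 14.8°.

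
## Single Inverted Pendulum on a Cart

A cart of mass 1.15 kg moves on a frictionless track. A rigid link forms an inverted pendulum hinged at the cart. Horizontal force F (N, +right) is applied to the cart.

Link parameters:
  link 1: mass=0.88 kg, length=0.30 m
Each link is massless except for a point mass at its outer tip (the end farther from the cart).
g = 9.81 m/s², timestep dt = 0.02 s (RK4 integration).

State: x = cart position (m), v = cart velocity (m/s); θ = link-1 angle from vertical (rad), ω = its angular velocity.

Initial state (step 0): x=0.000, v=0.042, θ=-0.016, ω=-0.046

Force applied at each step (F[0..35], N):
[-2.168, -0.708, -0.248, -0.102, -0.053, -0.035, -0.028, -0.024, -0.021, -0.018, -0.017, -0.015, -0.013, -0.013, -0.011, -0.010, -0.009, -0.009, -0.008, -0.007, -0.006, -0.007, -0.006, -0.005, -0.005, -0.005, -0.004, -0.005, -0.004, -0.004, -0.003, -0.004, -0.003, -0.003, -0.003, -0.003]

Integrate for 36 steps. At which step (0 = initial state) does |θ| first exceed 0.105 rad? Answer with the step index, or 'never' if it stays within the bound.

apply F[0]=-2.168 → step 1: x=0.000, v=0.007, θ=-0.016, ω=0.061
apply F[1]=-0.708 → step 2: x=0.001, v=-0.003, θ=-0.014, ω=0.085
apply F[2]=-0.248 → step 3: x=0.000, v=-0.006, θ=-0.013, ω=0.083
apply F[3]=-0.102 → step 4: x=0.000, v=-0.006, θ=-0.011, ω=0.075
apply F[4]=-0.053 → step 5: x=0.000, v=-0.005, θ=-0.010, ω=0.067
apply F[5]=-0.035 → step 6: x=0.000, v=-0.004, θ=-0.008, ω=0.058
apply F[6]=-0.028 → step 7: x=0.000, v=-0.003, θ=-0.007, ω=0.051
apply F[7]=-0.024 → step 8: x=-0.000, v=-0.003, θ=-0.006, ω=0.044
apply F[8]=-0.021 → step 9: x=-0.000, v=-0.002, θ=-0.006, ω=0.038
apply F[9]=-0.018 → step 10: x=-0.000, v=-0.002, θ=-0.005, ω=0.033
apply F[10]=-0.017 → step 11: x=-0.000, v=-0.001, θ=-0.004, ω=0.029
apply F[11]=-0.015 → step 12: x=-0.000, v=-0.001, θ=-0.004, ω=0.025
apply F[12]=-0.013 → step 13: x=-0.000, v=-0.001, θ=-0.003, ω=0.022
apply F[13]=-0.013 → step 14: x=-0.000, v=-0.001, θ=-0.003, ω=0.019
apply F[14]=-0.011 → step 15: x=-0.000, v=-0.000, θ=-0.003, ω=0.017
apply F[15]=-0.010 → step 16: x=-0.000, v=-0.000, θ=-0.002, ω=0.014
apply F[16]=-0.009 → step 17: x=-0.000, v=-0.000, θ=-0.002, ω=0.012
apply F[17]=-0.009 → step 18: x=-0.000, v=0.000, θ=-0.002, ω=0.011
apply F[18]=-0.008 → step 19: x=-0.000, v=0.000, θ=-0.002, ω=0.010
apply F[19]=-0.007 → step 20: x=-0.000, v=0.000, θ=-0.001, ω=0.008
apply F[20]=-0.006 → step 21: x=-0.000, v=0.000, θ=-0.001, ω=0.007
apply F[21]=-0.007 → step 22: x=-0.000, v=0.000, θ=-0.001, ω=0.006
apply F[22]=-0.006 → step 23: x=-0.000, v=0.000, θ=-0.001, ω=0.006
apply F[23]=-0.005 → step 24: x=-0.000, v=0.001, θ=-0.001, ω=0.005
apply F[24]=-0.005 → step 25: x=-0.000, v=0.001, θ=-0.001, ω=0.004
apply F[25]=-0.005 → step 26: x=-0.000, v=0.001, θ=-0.001, ω=0.004
apply F[26]=-0.004 → step 27: x=-0.000, v=0.001, θ=-0.001, ω=0.003
apply F[27]=-0.005 → step 28: x=-0.000, v=0.001, θ=-0.001, ω=0.003
apply F[28]=-0.004 → step 29: x=-0.000, v=0.001, θ=-0.000, ω=0.002
apply F[29]=-0.004 → step 30: x=-0.000, v=0.001, θ=-0.000, ω=0.002
apply F[30]=-0.003 → step 31: x=-0.000, v=0.001, θ=-0.000, ω=0.002
apply F[31]=-0.004 → step 32: x=-0.000, v=0.001, θ=-0.000, ω=0.002
apply F[32]=-0.003 → step 33: x=-0.000, v=0.001, θ=-0.000, ω=0.001
apply F[33]=-0.003 → step 34: x=-0.000, v=0.001, θ=-0.000, ω=0.001
apply F[34]=-0.003 → step 35: x=-0.000, v=0.001, θ=-0.000, ω=0.001
apply F[35]=-0.003 → step 36: x=-0.000, v=0.001, θ=-0.000, ω=0.001
max |θ| = 0.016 ≤ 0.105 over all 37 states.

Answer: never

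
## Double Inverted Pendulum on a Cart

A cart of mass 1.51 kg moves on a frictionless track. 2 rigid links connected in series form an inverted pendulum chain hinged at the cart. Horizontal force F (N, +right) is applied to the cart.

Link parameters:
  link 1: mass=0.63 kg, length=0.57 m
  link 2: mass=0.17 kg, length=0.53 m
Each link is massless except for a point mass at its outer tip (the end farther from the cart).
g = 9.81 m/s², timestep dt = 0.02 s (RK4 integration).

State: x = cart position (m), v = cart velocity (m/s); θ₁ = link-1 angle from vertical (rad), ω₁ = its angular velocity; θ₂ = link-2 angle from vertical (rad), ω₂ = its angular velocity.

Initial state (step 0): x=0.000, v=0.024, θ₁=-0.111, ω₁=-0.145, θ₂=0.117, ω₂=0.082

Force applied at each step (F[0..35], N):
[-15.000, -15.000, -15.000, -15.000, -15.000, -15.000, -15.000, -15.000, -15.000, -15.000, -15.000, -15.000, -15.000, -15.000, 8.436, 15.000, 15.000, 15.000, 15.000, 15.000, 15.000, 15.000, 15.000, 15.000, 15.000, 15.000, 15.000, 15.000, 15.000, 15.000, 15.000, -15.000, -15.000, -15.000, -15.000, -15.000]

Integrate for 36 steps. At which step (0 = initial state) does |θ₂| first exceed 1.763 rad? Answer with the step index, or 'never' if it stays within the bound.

Answer: never

Derivation:
apply F[0]=-15.000 → step 1: x=-0.001, v=-0.162, θ₁=-0.111, ω₁=0.119, θ₂=0.120, ω₂=0.198
apply F[1]=-15.000 → step 2: x=-0.006, v=-0.349, θ₁=-0.106, ω₁=0.384, θ₂=0.125, ω₂=0.314
apply F[2]=-15.000 → step 3: x=-0.015, v=-0.536, θ₁=-0.096, ω₁=0.655, θ₂=0.132, ω₂=0.428
apply F[3]=-15.000 → step 4: x=-0.028, v=-0.725, θ₁=-0.080, ω₁=0.935, θ₂=0.142, ω₂=0.536
apply F[4]=-15.000 → step 5: x=-0.044, v=-0.917, θ₁=-0.058, ω₁=1.227, θ₂=0.154, ω₂=0.635
apply F[5]=-15.000 → step 6: x=-0.065, v=-1.111, θ₁=-0.031, ω₁=1.536, θ₂=0.167, ω₂=0.723
apply F[6]=-15.000 → step 7: x=-0.089, v=-1.309, θ₁=0.003, ω₁=1.863, θ₂=0.183, ω₂=0.797
apply F[7]=-15.000 → step 8: x=-0.117, v=-1.509, θ₁=0.044, ω₁=2.212, θ₂=0.199, ω₂=0.853
apply F[8]=-15.000 → step 9: x=-0.149, v=-1.712, θ₁=0.092, ω₁=2.582, θ₂=0.217, ω₂=0.892
apply F[9]=-15.000 → step 10: x=-0.185, v=-1.915, θ₁=0.147, ω₁=2.974, θ₂=0.235, ω₂=0.913
apply F[10]=-15.000 → step 11: x=-0.226, v=-2.118, θ₁=0.211, ω₁=3.383, θ₂=0.253, ω₂=0.919
apply F[11]=-15.000 → step 12: x=-0.270, v=-2.315, θ₁=0.283, ω₁=3.804, θ₂=0.271, ω₂=0.920
apply F[12]=-15.000 → step 13: x=-0.318, v=-2.504, θ₁=0.363, ω₁=4.225, θ₂=0.290, ω₂=0.926
apply F[13]=-15.000 → step 14: x=-0.370, v=-2.678, θ₁=0.452, ω₁=4.636, θ₂=0.309, ω₂=0.956
apply F[14]=+8.436 → step 15: x=-0.423, v=-2.562, θ₁=0.544, ω₁=4.619, θ₂=0.328, ω₂=0.964
apply F[15]=+15.000 → step 16: x=-0.472, v=-2.372, θ₁=0.636, ω₁=4.535, θ₂=0.347, ω₂=0.947
apply F[16]=+15.000 → step 17: x=-0.518, v=-2.185, θ₁=0.726, ω₁=4.501, θ₂=0.366, ω₂=0.920
apply F[17]=+15.000 → step 18: x=-0.559, v=-1.999, θ₁=0.816, ω₁=4.512, θ₂=0.384, ω₂=0.887
apply F[18]=+15.000 → step 19: x=-0.597, v=-1.813, θ₁=0.907, ω₁=4.565, θ₂=0.401, ω₂=0.854
apply F[19]=+15.000 → step 20: x=-0.632, v=-1.624, θ₁=0.999, ω₁=4.656, θ₂=0.418, ω₂=0.826
apply F[20]=+15.000 → step 21: x=-0.662, v=-1.430, θ₁=1.093, ω₁=4.784, θ₂=0.434, ω₂=0.812
apply F[21]=+15.000 → step 22: x=-0.689, v=-1.229, θ₁=1.190, ω₁=4.948, θ₂=0.450, ω₂=0.820
apply F[22]=+15.000 → step 23: x=-0.711, v=-1.018, θ₁=1.291, ω₁=5.145, θ₂=0.467, ω₂=0.862
apply F[23]=+15.000 → step 24: x=-0.730, v=-0.795, θ₁=1.396, ω₁=5.379, θ₂=0.485, ω₂=0.949
apply F[24]=+15.000 → step 25: x=-0.743, v=-0.557, θ₁=1.507, ω₁=5.651, θ₂=0.506, ω₂=1.096
apply F[25]=+15.000 → step 26: x=-0.752, v=-0.301, θ₁=1.623, ω₁=5.966, θ₂=0.530, ω₂=1.319
apply F[26]=+15.000 → step 27: x=-0.755, v=-0.025, θ₁=1.746, ω₁=6.328, θ₂=0.559, ω₂=1.639
apply F[27]=+15.000 → step 28: x=-0.753, v=0.275, θ₁=1.876, ω₁=6.746, θ₂=0.596, ω₂=2.085
apply F[28]=+15.000 → step 29: x=-0.744, v=0.602, θ₁=2.016, ω₁=7.226, θ₂=0.643, ω₂=2.691
apply F[29]=+15.000 → step 30: x=-0.728, v=0.958, θ₁=2.166, ω₁=7.773, θ₂=0.705, ω₂=3.501
apply F[30]=+15.000 → step 31: x=-0.705, v=1.341, θ₁=2.327, ω₁=8.383, θ₂=0.785, ω₂=4.574
apply F[31]=-15.000 → step 32: x=-0.678, v=1.400, θ₁=2.497, ω₁=8.573, θ₂=0.894, ω₂=6.323
apply F[32]=-15.000 → step 33: x=-0.650, v=1.420, θ₁=2.669, ω₁=8.594, θ₂=1.039, ω₂=8.194
apply F[33]=-15.000 → step 34: x=-0.622, v=1.380, θ₁=2.839, ω₁=8.348, θ₂=1.222, ω₂=10.095
apply F[34]=-15.000 → step 35: x=-0.595, v=1.269, θ₁=3.001, ω₁=7.761, θ₂=1.442, ω₂=11.896
apply F[35]=-15.000 → step 36: x=-0.571, v=1.095, θ₁=3.147, ω₁=6.822, θ₂=1.696, ω₂=13.481
max |θ₂| = 1.696 ≤ 1.763 over all 37 states.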